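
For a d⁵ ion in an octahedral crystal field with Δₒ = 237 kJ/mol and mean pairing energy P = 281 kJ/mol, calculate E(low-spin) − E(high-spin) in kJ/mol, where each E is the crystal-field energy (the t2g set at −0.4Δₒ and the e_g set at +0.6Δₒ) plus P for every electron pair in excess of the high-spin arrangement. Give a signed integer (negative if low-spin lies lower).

88

High-spin d⁵ fills as t2g^3 e_g^2 with CFSE 3(−0.4) + 2(+0.6) = 0.0Δₒ = 0 kJ/mol.
Low-spin t2g^5 e_g^0 gives -2.0Δₒ = -474 kJ/mol, but forming 2 extra pairs costs 2P = 562 kJ/mol, so E(LS) = -474 + 562 = 88 kJ/mol.
Thus E(LS) − E(HS) = 88 kJ/mol.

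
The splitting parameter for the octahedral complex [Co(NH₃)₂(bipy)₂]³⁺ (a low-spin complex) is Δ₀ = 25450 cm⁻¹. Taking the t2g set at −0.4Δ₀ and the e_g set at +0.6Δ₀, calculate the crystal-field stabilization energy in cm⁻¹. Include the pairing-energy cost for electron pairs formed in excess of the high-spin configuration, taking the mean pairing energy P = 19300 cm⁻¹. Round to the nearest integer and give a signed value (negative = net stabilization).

Ligand charges: 2×(+0) from NH₃ and 2×(+0) from bipy sum to +0; with overall charge +3, Co is +3.
Co is in group 9, so Co³⁺ is d⁶ (9 − 3 = 6).
Electron filling gives t2g^6 e_g^0.
Orbital CFSE = 6(-0.4) + 0(0.6) = -2.4Δ₀ = -2.4 × 25450 = -61080 cm⁻¹.
High-spin d⁶ would be t2g^4 e_g^2 with 1 pair; low-spin has 3, so 2 excess pairs cost +2P = +38600 cm⁻¹.
Overall CFSE = -61080 + 38600 = -22480 cm⁻¹.

-22480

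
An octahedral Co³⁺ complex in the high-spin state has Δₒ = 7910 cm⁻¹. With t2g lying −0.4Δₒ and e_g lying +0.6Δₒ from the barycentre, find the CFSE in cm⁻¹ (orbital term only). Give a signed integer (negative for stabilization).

-3164

Co³⁺: group 9, so d-count = 9 − 3 = 6.
The d⁶ electrons fill as t2g^4 e_g^2.
CFSE(orbital) = 4×(-0.4Δₒ) + 2×(0.6Δₒ) = -0.4Δₒ; with Δₒ = 7910 cm⁻¹ that is -3164 cm⁻¹.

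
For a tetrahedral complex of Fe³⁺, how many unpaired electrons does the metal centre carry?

5

Fe³⁺: group 8, so d-count = 8 − 3 = 5.
Tetrahedral splitting is small, so the complex is high-spin.
Configuration: e² t₂³, giving 5 unpaired electrons.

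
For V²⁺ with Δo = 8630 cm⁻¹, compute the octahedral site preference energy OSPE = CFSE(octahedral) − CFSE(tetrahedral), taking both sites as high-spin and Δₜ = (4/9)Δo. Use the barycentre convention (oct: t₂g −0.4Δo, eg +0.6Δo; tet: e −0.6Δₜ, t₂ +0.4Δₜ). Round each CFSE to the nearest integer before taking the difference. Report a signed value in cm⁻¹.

-7288

V is in group 5, so V²⁺ is d³ (5 − 2 = 3).
Octahedral (high-spin): t2g^3 e_g^0, CFSE = 3(−0.4) + 0(+0.6) = -1.2Δo = -1.2 × 8630 = -10356 cm⁻¹.
Tetrahedral e^2 t2^1 gives -0.8Δₜ = -0.8 × (4/9) × 8630 = -3068 cm⁻¹.
OSPE = CFSE(oct) − CFSE(tet) = -10356 − (-3068) = -7288 cm⁻¹.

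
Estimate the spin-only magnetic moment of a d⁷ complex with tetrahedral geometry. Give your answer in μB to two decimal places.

Tetrahedral fields are weak (Δₜ ≈ 4/9 Δₒ), so electrons fill high-spin.
Configuration: e^4 t2^3 → 3 unpaired electrons.
μ(spin-only) = √[3(3+2)] = √15 ≈ 3.87 μB.

3.87 μB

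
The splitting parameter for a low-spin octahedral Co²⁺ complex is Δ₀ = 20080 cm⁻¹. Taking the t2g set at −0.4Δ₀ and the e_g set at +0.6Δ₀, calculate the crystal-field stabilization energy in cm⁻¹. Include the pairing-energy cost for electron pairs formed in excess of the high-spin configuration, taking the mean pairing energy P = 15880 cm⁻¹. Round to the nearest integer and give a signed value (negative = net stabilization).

-20264

Co sits in group 9; removing 2 electrons leaves Co²⁺ with 9 − 2 = 7 d electrons.
Electron filling gives t2g^6 e_g^1.
CFSE(orbital) = 6×(-0.4Δ₀) + 1×(0.6Δ₀) = -1.8Δ₀; with Δ₀ = 20080 cm⁻¹ that is -36144 cm⁻¹.
High-spin d⁷ would be t2g^5 e_g^2 with 2 pairs; low-spin has 3, so 1 excess pair costs +1P = +15880 cm⁻¹.
Combining: -36144 + 15880 = -20264 cm⁻¹.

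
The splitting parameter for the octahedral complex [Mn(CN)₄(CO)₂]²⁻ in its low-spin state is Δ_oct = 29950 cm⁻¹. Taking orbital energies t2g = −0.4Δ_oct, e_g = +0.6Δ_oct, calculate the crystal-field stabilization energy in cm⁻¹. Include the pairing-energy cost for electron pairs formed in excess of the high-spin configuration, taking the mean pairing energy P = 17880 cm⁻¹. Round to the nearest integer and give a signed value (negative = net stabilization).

Ligand charges: 4×(-1) from CN⁻ and 2×(+0) from CO sum to -4; with overall charge -2, Mn is +2.
Mn sits in group 7; removing 2 electrons leaves Mn²⁺ with 7 − 2 = 5 d electrons.
The d⁵ electrons fill as t2g^5 e_g^0.
CFSE(orbital) = 5×(-0.4Δ_oct) + 0×(0.6Δ_oct) = -2.0Δ_oct; with Δ_oct = 29950 cm⁻¹ that is -59900 cm⁻¹.
Relative to high-spin t2g^3 e_g^2 (0 paired), the low-spin configuration has 2 additional pairs, contributing +2 × 17880 = +35760 cm⁻¹.
Net CFSE = -59900 + 35760 = -24140 cm⁻¹.

-24140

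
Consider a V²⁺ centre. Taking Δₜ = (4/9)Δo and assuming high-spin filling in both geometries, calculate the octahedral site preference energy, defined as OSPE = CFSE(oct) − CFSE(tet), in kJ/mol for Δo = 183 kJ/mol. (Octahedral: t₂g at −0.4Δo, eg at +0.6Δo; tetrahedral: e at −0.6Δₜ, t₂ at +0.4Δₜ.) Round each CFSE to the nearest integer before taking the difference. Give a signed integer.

-155

V is in group 5, so V²⁺ is d³ (5 − 2 = 3).
Octahedral high-spin t2g^3 e_g^0: CFSE = -1.2 × 183 = -220 kJ/mol.
Tetrahedral: e^2 t2^1, CFSE = 2(−0.6) + 1(+0.4) = -0.8Δₜ = -0.8 × (4/9) × 183 = -65 kJ/mol.
OSPE = -220 − (-65) = -155 kJ/mol.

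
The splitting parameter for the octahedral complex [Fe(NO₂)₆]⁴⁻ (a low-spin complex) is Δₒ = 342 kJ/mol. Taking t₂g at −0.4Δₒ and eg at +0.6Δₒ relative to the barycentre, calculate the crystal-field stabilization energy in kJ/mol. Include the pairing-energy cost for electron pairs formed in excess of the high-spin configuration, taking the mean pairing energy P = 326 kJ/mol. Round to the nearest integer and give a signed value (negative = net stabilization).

Each NO₂⁻ contributes -1; 6 × (-1) = -6. With overall charge -4, Fe is in the +2 oxidation state.
Group 8 minus oxidation state +2 gives a d⁶ configuration for Fe²⁺.
Configuration: t₂g⁶ eg⁰.
The orbital stabilization is -2.4Δₒ = -2.4 × 342 = -821 kJ/mol.
Relative to high-spin t₂g⁴ eg² (1 paired), the low-spin configuration has 2 additional pairs, contributing +2 × 326 = +652 kJ/mol.
Overall CFSE = -821 + 652 = -169 kJ/mol.

-169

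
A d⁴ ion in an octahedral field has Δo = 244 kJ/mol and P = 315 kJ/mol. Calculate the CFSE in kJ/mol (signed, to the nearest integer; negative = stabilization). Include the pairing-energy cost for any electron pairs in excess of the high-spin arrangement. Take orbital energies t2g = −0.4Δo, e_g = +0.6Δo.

-146

Δo < P, so pairing is avoided: the ground state is high-spin.
Configuration: t2g^3 e_g^1.
Orbital CFSE = -0.6Δo = -0.6 × 244 = -146 kJ/mol.
High-spin has no excess pairs, so no pairing correction applies.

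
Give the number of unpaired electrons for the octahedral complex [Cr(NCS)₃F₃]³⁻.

3

Ligand charges: 3×(-1) from NCS⁻ and 3×(-1) from F⁻ sum to -6; with overall charge -3, Cr is +3.
Group 6 minus oxidation state +3 gives a d³ configuration for Cr³⁺.
Configuration: t₂g³ eg⁰, giving 3 unpaired electrons.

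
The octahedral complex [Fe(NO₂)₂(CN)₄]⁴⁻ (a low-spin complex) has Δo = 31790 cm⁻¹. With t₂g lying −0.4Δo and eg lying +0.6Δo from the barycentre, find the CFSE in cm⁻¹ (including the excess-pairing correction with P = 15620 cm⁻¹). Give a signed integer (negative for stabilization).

-45056

Ligand charges: 2×(-1) from NO₂⁻ and 4×(-1) from CN⁻ sum to -6; with overall charge -4, Fe is +2.
Fe sits in group 8; removing 2 electrons leaves Fe²⁺ with 8 − 2 = 6 d electrons.
The d⁶ electrons fill as t₂g⁶ eg⁰.
CFSE(orbital) = 6×(-0.4Δo) + 0×(0.6Δo) = -2.4Δo; with Δo = 31790 cm⁻¹ that is -76296 cm⁻¹.
Pairing penalty: 3 pairs vs 1 in the high-spin reference → 2 extra × P = 31240 cm⁻¹.
Net CFSE = -76296 + 31240 = -45056 cm⁻¹.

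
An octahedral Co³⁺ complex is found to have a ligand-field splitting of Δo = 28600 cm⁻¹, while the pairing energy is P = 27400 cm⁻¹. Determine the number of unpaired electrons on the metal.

0

Group 9 minus oxidation state +3 gives a d⁶ configuration for Co³⁺.
With Δo > P the complex is low-spin.
Configuration: t2g^6 e_g^0.
Unpaired electrons: 0.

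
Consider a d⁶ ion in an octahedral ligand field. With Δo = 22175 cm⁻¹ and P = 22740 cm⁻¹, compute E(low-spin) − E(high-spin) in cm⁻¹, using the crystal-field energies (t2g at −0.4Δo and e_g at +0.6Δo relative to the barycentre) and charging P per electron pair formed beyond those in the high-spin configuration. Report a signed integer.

1130

High-spin d⁶ fills as t2g^4 e_g^2 with CFSE 4(−0.4) + 2(+0.6) = -0.4Δo = -8870 cm⁻¹.
Low-spin: t2g^6 e_g^0, orbital CFSE = -2.4Δo = -53220 cm⁻¹; plus 2 excess pairs × P = +45480 cm⁻¹; total -7740 cm⁻¹.
Thus E(LS) − E(HS) = 1130 cm⁻¹.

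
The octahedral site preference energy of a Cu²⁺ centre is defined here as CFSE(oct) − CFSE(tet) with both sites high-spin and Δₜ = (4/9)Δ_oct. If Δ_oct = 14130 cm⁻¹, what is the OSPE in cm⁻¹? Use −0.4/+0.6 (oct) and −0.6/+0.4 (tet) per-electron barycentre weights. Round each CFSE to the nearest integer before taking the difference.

-5966

Cu is in group 11, so Cu²⁺ is d⁹ (11 − 2 = 9).
Octahedral high-spin t₂g⁶ eg³: CFSE = -0.6 × 14130 = -8478 cm⁻¹.
Tetrahedral e⁴ t₂⁵ gives -0.4Δₜ = -0.4 × (4/9) × 14130 = -2512 cm⁻¹.
Subtracting, OSPE = -8478 − (-2512) = -5966 cm⁻¹.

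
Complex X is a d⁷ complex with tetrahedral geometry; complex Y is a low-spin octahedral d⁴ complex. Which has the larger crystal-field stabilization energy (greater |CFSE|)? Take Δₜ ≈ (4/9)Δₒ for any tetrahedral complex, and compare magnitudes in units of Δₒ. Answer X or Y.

Y

X: Tetrahedral splitting is small, so the complex is high-spin; e⁴ t₂³, CFSE = -1.2Δₜ ≈ -0.53Δₒ.
Y: t2g^4 e_g^0, CFSE = -1.6Δₒ.
So Y has the larger |CFSE|.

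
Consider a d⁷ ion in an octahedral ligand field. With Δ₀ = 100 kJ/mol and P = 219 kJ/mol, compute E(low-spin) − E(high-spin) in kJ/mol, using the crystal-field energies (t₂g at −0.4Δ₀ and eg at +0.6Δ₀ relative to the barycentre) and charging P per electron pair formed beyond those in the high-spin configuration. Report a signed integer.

In the high-spin limit (t₂g⁵ eg²) the orbital term is -0.8Δ₀ = -80 kJ/mol, with no excess pairing.
For low-spin the configuration is t₂g⁶ eg¹: orbital energy -1.8 × 100 = -180 kJ/mol, and 1 additional pair relative to high-spin adds 219 kJ/mol, giving 39 kJ/mol.
The difference is 39 − (-80) = 119 kJ/mol, so high-spin lies lower.

119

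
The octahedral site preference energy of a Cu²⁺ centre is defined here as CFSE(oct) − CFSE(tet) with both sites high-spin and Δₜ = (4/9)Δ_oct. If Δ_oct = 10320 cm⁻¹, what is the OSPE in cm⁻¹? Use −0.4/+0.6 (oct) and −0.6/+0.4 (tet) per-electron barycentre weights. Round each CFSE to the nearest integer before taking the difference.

Group 11 minus oxidation state +2 gives a d⁹ configuration for Cu²⁺.
Octahedral high-spin t2g^6 e_g^3: CFSE = -0.6 × 10320 = -6192 cm⁻¹.
Tetrahedral: e^4 t2^5, CFSE = 4(−0.6) + 5(+0.4) = -0.4Δₜ = -0.4 × (4/9) × 10320 = -1835 cm⁻¹.
OSPE = -6192 − (-1835) = -4357 cm⁻¹.

-4357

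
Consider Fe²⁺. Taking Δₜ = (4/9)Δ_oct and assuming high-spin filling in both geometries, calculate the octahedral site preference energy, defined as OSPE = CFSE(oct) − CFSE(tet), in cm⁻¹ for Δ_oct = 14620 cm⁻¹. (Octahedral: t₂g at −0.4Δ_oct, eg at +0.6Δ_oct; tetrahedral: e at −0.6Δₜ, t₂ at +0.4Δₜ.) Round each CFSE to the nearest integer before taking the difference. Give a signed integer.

-1949

Group 8 minus oxidation state +2 gives a d⁶ configuration for Fe²⁺.
Octahedral high-spin t₂g⁴ eg²: CFSE = -0.4 × 14620 = -5848 cm⁻¹.
Tetrahedral e³ t₂³ gives -0.6Δₜ = -0.6 × (4/9) × 14620 = -3899 cm⁻¹.
OSPE = CFSE(oct) − CFSE(tet) = -5848 − (-3899) = -1949 cm⁻¹.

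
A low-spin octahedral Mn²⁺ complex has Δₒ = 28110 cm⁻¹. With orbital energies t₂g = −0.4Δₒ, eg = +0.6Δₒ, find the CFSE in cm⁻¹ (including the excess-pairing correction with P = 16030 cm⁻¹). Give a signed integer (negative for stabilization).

-24160

Mn is in group 7, so Mn²⁺ is d⁵ (7 − 2 = 5).
The d⁵ electrons fill as t₂g⁵ eg⁰.
The orbital stabilization is -2.0Δₒ = -2.0 × 28110 = -56220 cm⁻¹.
Pairing penalty: 2 pairs vs 0 in the high-spin reference → 2 extra × P = 32060 cm⁻¹.
Overall CFSE = -56220 + 32060 = -24160 cm⁻¹.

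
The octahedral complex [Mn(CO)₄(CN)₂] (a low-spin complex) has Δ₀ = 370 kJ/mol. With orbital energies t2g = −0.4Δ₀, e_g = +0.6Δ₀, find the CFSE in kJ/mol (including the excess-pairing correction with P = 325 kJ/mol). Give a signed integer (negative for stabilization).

-90

Ligand charges: 4×(+0) from CO and 2×(-1) from CN⁻ sum to -2; with overall charge +0, Mn is +2.
Mn²⁺: group 7, so d-count = 7 − 2 = 5.
Electron filling gives t2g^5 e_g^0.
The orbital stabilization is -2.0Δ₀ = -2.0 × 370 = -740 kJ/mol.
High-spin d⁵ would be t2g^3 e_g^2 with 0 pairs; low-spin has 2, so 2 excess pairs cost +2P = +650 kJ/mol.
Overall CFSE = -740 + 650 = -90 kJ/mol.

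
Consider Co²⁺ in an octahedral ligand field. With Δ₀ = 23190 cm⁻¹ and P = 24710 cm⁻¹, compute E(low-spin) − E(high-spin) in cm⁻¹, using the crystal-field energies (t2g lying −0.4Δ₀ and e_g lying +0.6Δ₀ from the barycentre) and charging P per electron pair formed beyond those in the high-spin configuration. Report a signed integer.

Co sits in group 9; removing 2 electrons leaves Co²⁺ with 9 − 2 = 7 d electrons.
In the high-spin limit (t2g^5 e_g^2) the orbital term is -0.8Δ₀ = -18552 cm⁻¹, with no excess pairing.
For low-spin the configuration is t2g^6 e_g^1: orbital energy -1.8 × 23190 = -41742 cm⁻¹, and 1 additional pair relative to high-spin adds 24710 cm⁻¹, giving -17032 cm⁻¹.
E(LS) − E(HS) = -17032 − (-18552) = 1520 cm⁻¹.

1520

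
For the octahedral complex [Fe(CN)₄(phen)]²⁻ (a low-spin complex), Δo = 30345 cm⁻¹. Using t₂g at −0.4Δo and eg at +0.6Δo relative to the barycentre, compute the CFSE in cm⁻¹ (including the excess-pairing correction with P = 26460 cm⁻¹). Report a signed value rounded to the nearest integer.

-19908

Ligand charges: 4×(-1) from CN⁻ and 1×(+0) from phen sum to -4; with overall charge -2, Fe is +2.
Fe²⁺: group 8, so d-count = 8 − 2 = 6.
Electron filling gives t₂g⁶ eg⁰.
The orbital stabilization is -2.4Δo = -2.4 × 30345 = -72828 cm⁻¹.
Pairing penalty: 3 pairs vs 1 in the high-spin reference → 2 extra × P = 52920 cm⁻¹.
Combining: -72828 + 52920 = -19908 cm⁻¹.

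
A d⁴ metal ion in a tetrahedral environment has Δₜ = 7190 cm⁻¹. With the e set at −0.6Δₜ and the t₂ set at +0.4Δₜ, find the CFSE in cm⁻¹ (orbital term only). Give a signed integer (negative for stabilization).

Tetrahedral fields are weak (Δₜ ≈ 4/9 Δₒ), so electrons fill high-spin.
Configuration: e² t₂².
Orbital CFSE = 2(-0.6) + 2(0.4) = -0.4Δₜ = -0.4 × 7190 = -2876 cm⁻¹.

-2876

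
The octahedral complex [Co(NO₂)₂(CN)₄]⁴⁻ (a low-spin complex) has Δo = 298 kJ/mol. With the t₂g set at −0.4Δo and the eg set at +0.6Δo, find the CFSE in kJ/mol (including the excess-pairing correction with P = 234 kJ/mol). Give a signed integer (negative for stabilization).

-302

Ligand charges: 2×(-1) from NO₂⁻ and 4×(-1) from CN⁻ sum to -6; with overall charge -4, Co is +2.
Group 9 minus oxidation state +2 gives a d⁷ configuration for Co²⁺.
Configuration: t₂g⁶ eg¹.
Orbital CFSE = 6(-0.4) + 1(0.6) = -1.8Δo = -1.8 × 298 = -536 kJ/mol.
High-spin d⁷ would be t₂g⁵ eg² with 2 pairs; low-spin has 3, so 1 excess pair costs +1P = +234 kJ/mol.
Overall CFSE = -536 + 234 = -302 kJ/mol.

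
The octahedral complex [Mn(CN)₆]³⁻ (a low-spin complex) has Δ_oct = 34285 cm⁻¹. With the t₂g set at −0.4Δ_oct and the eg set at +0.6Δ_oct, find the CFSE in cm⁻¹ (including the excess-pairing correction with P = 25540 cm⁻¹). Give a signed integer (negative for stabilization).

-29316

Each CN⁻ contributes -1; 6 × (-1) = -6. With overall charge -3, Mn is in the +3 oxidation state.
Mn³⁺: group 7, so d-count = 7 − 3 = 4.
The d⁴ electrons fill as t₂g⁴ eg⁰.
The orbital stabilization is -1.6Δ_oct = -1.6 × 34285 = -54856 cm⁻¹.
Relative to high-spin t₂g³ eg¹ (0 paired), the low-spin configuration has 1 additional pair, contributing +1 × 25540 = +25540 cm⁻¹.
Overall CFSE = -54856 + 25540 = -29316 cm⁻¹.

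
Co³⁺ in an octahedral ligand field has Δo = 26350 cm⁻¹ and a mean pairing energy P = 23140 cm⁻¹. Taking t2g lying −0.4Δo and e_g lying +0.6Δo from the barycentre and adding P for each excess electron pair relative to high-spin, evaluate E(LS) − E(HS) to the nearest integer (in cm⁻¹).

-6420

Co is in group 9, so Co³⁺ is d⁶ (9 − 3 = 6).
High-spin d⁶ fills as t2g^4 e_g^2 with CFSE 4(−0.4) + 2(+0.6) = -0.4Δo = -10540 cm⁻¹.
Low-spin: t2g^6 e_g^0, orbital CFSE = -2.4Δo = -63240 cm⁻¹; plus 2 excess pairs × P = +46280 cm⁻¹; total -16960 cm⁻¹.
Thus E(LS) − E(HS) = -6420 cm⁻¹.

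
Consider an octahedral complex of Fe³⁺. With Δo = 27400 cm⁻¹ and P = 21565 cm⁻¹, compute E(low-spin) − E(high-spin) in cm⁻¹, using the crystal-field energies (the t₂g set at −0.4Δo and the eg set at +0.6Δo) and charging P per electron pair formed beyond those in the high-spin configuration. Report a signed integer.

-11670

Fe is in group 8, so Fe³⁺ is d⁵ (8 − 3 = 5).
High-spin d⁵ fills as t₂g³ eg² with CFSE 3(−0.4) + 2(+0.6) = 0.0Δo = 0 cm⁻¹.
Low-spin t₂g⁵ eg⁰ gives -2.0Δo = -54800 cm⁻¹, but forming 2 extra pairs costs 2P = 43130 cm⁻¹, so E(LS) = -54800 + 43130 = -11670 cm⁻¹.
Thus E(LS) − E(HS) = -11670 cm⁻¹.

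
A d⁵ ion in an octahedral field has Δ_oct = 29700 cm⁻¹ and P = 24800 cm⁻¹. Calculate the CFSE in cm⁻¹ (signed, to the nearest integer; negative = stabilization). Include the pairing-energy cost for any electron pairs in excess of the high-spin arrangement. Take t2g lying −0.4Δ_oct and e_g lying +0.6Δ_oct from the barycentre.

-9800

Δ_oct > P, so pairing is preferred: the ground state is low-spin.
Filling d⁵ accordingly: t2g^5 e_g^0.
Orbital CFSE = -2.0Δ_oct = -2.0 × 29700 = -59400 cm⁻¹.
Excess pairs vs high-spin: 2 − 0 = 2; pairing cost = +49600 cm⁻¹.
Net CFSE = -59400 + 49600 = -9800 cm⁻¹.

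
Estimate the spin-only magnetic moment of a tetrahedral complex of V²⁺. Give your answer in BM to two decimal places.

3.87 BM

V sits in group 5; removing 2 electrons leaves V²⁺ with 5 − 2 = 3 d electrons.
With tetrahedral geometry the complex is necessarily high-spin.
Configuration: e² t₂¹ → 3 unpaired electrons.
μ(spin-only) = √[3(3+2)] = √15 ≈ 3.87 BM.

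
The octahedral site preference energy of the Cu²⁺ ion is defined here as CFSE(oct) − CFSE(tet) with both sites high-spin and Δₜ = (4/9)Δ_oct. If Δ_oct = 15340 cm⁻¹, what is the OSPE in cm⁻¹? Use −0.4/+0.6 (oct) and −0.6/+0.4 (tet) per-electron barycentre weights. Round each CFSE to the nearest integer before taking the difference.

Group 11 minus oxidation state +2 gives a d⁹ configuration for Cu²⁺.
In an octahedral site d⁹ (HS) is t2g^6 e_g^3, giving CFSE(oct) = -0.6Δ_oct = -9204 cm⁻¹.
Tetrahedral: e^4 t2^5, CFSE = 4(−0.6) + 5(+0.4) = -0.4Δₜ = -0.4 × (4/9) × 15340 = -2727 cm⁻¹.
OSPE = -9204 − (-2727) = -6477 cm⁻¹.

-6477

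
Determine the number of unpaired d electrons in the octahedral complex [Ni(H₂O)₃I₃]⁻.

2

Ligand charges: 3×(+0) from H₂O and 3×(-1) from I⁻ sum to -3; with overall charge -1, Ni is +2.
Ni sits in group 10; removing 2 electrons leaves Ni²⁺ with 10 − 2 = 8 d electrons.
Configuration: t2g^6 e_g^2, giving 2 unpaired electrons.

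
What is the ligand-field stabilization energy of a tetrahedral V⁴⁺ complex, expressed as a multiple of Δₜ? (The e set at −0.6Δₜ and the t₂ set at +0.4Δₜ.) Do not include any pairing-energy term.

V is in group 5, so V⁴⁺ is d¹ (5 − 4 = 1).
Tetrahedral fields are weak (Δₜ ≈ 4/9 Δₒ), so electrons fill high-spin.
Configuration: e¹ t₂⁰.
CFSE = 1(-0.6Δₜ) + 0(0.4Δₜ) = -0.6Δₜ + 0.0Δₜ = -0.6Δₜ.

-0.6 Δₜ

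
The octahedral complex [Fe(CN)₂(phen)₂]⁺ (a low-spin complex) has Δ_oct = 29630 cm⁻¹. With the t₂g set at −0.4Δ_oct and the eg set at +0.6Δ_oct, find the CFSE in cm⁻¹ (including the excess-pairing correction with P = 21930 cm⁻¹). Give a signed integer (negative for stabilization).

Ligand charges: 2×(-1) from CN⁻ and 2×(+0) from phen sum to -2; with overall charge +1, Fe is +3.
Fe³⁺: group 8, so d-count = 8 − 3 = 5.
Electron filling gives t₂g⁵ eg⁰.
Orbital CFSE = 5(-0.4) + 0(0.6) = -2.0Δ_oct = -2.0 × 29630 = -59260 cm⁻¹.
High-spin d⁵ would be t₂g³ eg² with 0 pairs; low-spin has 2, so 2 excess pairs cost +2P = +43860 cm⁻¹.
Combining: -59260 + 43860 = -15400 cm⁻¹.

-15400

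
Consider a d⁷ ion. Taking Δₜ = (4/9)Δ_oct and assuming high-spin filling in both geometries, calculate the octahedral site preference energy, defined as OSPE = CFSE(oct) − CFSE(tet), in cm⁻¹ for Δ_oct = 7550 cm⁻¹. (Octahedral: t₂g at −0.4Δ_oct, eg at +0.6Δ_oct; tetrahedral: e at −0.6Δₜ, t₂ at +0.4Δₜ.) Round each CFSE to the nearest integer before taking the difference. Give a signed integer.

Octahedral high-spin t2g^5 e_g^2: CFSE = -0.8 × 7550 = -6040 cm⁻¹.
Tetrahedral e^4 t2^3 gives -1.2Δₜ = -1.2 × (4/9) × 7550 = -4027 cm⁻¹.
OSPE = CFSE(oct) − CFSE(tet) = -6040 − (-4027) = -2013 cm⁻¹.

-2013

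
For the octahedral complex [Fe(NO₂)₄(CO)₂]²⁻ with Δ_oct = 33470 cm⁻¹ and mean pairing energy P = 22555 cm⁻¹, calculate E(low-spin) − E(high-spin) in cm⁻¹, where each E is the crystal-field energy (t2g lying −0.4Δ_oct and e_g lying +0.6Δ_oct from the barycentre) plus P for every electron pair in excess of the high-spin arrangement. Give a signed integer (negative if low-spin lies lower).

Ligand charges: 4×(-1) from NO₂⁻ and 2×(+0) from CO sum to -4; with overall charge -2, Fe is +2.
Fe²⁺: group 8, so d-count = 8 − 2 = 6.
High-spin d⁶ fills as t2g^4 e_g^2 with CFSE 4(−0.4) + 2(+0.6) = -0.4Δ_oct = -13388 cm⁻¹.
Low-spin t2g^6 e_g^0 gives -2.4Δ_oct = -80328 cm⁻¹, but forming 2 extra pairs costs 2P = 45110 cm⁻¹, so E(LS) = -80328 + 45110 = -35218 cm⁻¹.
Thus E(LS) − E(HS) = -21830 cm⁻¹.

-21830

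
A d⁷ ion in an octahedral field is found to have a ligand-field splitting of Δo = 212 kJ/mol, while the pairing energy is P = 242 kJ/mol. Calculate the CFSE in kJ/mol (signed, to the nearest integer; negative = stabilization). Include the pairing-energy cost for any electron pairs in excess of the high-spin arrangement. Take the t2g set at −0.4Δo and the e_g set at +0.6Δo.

-170

Here Δo < P (212 < 242), so the high-spin state is favoured.
Configuration: t2g^5 e_g^2.
Orbital CFSE = -0.8Δo = -0.8 × 212 = -170 kJ/mol.
High-spin has no excess pairs, so no pairing correction applies.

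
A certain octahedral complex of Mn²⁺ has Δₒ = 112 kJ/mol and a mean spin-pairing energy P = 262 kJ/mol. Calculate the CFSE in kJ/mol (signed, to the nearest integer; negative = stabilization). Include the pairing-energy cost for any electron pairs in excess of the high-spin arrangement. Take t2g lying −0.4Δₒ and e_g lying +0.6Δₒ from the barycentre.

Mn²⁺: group 7, so d-count = 7 − 2 = 5.
Since Δₒ = 112 kJ/mol < P = 262 kJ/mol, the complex adopts the high-spin configuration.
Filling d⁵ accordingly: t2g^3 e_g^2.
Orbital CFSE = 0.0Δₒ = 0.0 × 112 = 0 kJ/mol.
High-spin has no excess pairs, so no pairing correction applies.

0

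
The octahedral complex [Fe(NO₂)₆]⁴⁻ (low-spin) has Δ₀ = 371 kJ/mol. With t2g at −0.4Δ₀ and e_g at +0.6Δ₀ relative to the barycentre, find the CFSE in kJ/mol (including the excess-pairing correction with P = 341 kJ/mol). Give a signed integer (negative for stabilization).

-208

Each NO₂⁻ contributes -1; 6 × (-1) = -6. With overall charge -4, Fe is in the +2 oxidation state.
Group 8 minus oxidation state +2 gives a d⁶ configuration for Fe²⁺.
The d⁶ electrons fill as t2g^6 e_g^0.
Orbital CFSE = 6(-0.4) + 0(0.6) = -2.4Δ₀ = -2.4 × 371 = -890 kJ/mol.
High-spin d⁶ would be t2g^4 e_g^2 with 1 pair; low-spin has 3, so 2 excess pairs cost +2P = +682 kJ/mol.
Combining: -890 + 682 = -208 kJ/mol.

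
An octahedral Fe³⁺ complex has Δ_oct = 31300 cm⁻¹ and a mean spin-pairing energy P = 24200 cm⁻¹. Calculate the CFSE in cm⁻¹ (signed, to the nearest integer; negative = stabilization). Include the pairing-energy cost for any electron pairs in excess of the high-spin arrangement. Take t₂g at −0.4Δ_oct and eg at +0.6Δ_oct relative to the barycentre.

Group 8 minus oxidation state +3 gives a d⁵ configuration for Fe³⁺.
Here Δ_oct > P (31300 > 24200), so the low-spin state is favoured.
Filling d⁵ accordingly: t₂g⁵ eg⁰.
Orbital CFSE = -2.0Δ_oct = -2.0 × 31300 = -62600 cm⁻¹.
Excess pairs vs high-spin: 2 − 0 = 2; pairing cost = +48400 cm⁻¹.
Net CFSE = -62600 + 48400 = -14200 cm⁻¹.

-14200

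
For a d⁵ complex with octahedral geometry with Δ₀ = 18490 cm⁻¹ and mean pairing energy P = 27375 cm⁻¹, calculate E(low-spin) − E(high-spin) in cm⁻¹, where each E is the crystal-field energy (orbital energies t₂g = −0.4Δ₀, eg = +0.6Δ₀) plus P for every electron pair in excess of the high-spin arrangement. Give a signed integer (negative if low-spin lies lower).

17770

High-spin: t₂g³ eg², CFSE = 0.0Δ₀ = 0 cm⁻¹.
Low-spin: t₂g⁵ eg⁰, orbital CFSE = -2.0Δ₀ = -36980 cm⁻¹; plus 2 excess pairs × P = +54750 cm⁻¹; total 17770 cm⁻¹.
E(LS) − E(HS) = 17770 − (0) = 17770 cm⁻¹.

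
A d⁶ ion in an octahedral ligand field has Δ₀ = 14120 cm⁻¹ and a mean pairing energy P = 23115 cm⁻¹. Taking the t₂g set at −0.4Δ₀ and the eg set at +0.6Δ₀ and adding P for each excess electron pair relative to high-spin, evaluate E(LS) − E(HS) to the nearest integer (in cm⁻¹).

17990

High-spin d⁶ fills as t₂g⁴ eg² with CFSE 4(−0.4) + 2(+0.6) = -0.4Δ₀ = -5648 cm⁻¹.
For low-spin the configuration is t₂g⁶ eg⁰: orbital energy -2.4 × 14120 = -33888 cm⁻¹, and 2 additional pairs relative to high-spin add 46230 cm⁻¹, giving 12342 cm⁻¹.
The difference is 12342 − (-5648) = 17990 cm⁻¹, so high-spin lies lower.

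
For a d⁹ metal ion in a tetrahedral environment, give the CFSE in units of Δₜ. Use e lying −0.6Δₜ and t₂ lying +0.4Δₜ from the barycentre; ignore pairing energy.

-0.4 Δₜ

Tetrahedral splitting is small, so the complex is high-spin.
Configuration: e⁴ t₂⁵.
CFSE = 4(-0.6Δₜ) + 5(0.4Δₜ) = -2.4Δₜ + 2.0Δₜ = -0.4Δₜ.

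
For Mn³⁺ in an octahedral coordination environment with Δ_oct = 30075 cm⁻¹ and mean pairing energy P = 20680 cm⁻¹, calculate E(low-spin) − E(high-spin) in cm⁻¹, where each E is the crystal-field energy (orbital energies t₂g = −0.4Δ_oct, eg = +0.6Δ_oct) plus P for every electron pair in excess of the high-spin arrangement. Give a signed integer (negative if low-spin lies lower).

-9395

Mn³⁺: group 7, so d-count = 7 − 3 = 4.
High-spin: t₂g³ eg¹, CFSE = -0.6Δ_oct = -18045 cm⁻¹.
For low-spin the configuration is t₂g⁴ eg⁰: orbital energy -1.6 × 30075 = -48120 cm⁻¹, and 1 additional pair relative to high-spin adds 20680 cm⁻¹, giving -27440 cm⁻¹.
E(LS) − E(HS) = -27440 − (-18045) = -9395 cm⁻¹.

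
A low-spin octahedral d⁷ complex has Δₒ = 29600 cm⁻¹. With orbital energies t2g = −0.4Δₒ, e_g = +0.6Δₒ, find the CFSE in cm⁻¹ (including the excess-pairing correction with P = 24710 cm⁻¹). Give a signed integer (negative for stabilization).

-28570

Configuration: t2g^6 e_g^1.
CFSE(orbital) = 6×(-0.4Δₒ) + 1×(0.6Δₒ) = -1.8Δₒ; with Δₒ = 29600 cm⁻¹ that is -53280 cm⁻¹.
High-spin d⁷ would be t2g^5 e_g^2 with 2 pairs; low-spin has 3, so 1 excess pair costs +1P = +24710 cm⁻¹.
Combining: -53280 + 24710 = -28570 cm⁻¹.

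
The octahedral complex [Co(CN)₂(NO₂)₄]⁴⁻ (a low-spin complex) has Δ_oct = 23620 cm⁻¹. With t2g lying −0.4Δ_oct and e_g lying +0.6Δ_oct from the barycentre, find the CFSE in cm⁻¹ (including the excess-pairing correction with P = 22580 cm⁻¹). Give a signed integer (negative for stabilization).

-19936

Ligand charges: 2×(-1) from CN⁻ and 4×(-1) from NO₂⁻ sum to -6; with overall charge -4, Co is +2.
Co sits in group 9; removing 2 electrons leaves Co²⁺ with 9 − 2 = 7 d electrons.
The d⁷ electrons fill as t2g^6 e_g^1.
CFSE(orbital) = 6×(-0.4Δ_oct) + 1×(0.6Δ_oct) = -1.8Δ_oct; with Δ_oct = 23620 cm⁻¹ that is -42516 cm⁻¹.
Pairing penalty: 3 pairs vs 2 in the high-spin reference → 1 extra × P = 22580 cm⁻¹.
Overall CFSE = -42516 + 22580 = -19936 cm⁻¹.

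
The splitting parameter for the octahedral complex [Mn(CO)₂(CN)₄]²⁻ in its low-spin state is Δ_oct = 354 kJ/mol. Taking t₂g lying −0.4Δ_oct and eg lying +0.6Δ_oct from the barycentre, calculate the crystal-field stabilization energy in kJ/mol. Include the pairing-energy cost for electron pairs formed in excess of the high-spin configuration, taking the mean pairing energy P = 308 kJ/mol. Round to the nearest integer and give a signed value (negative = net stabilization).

Ligand charges: 2×(+0) from CO and 4×(-1) from CN⁻ sum to -4; with overall charge -2, Mn is +2.
Mn sits in group 7; removing 2 electrons leaves Mn²⁺ with 7 − 2 = 5 d electrons.
The d⁵ electrons fill as t₂g⁵ eg⁰.
Orbital CFSE = 5(-0.4) + 0(0.6) = -2.0Δ_oct = -2.0 × 354 = -708 kJ/mol.
High-spin d⁵ would be t₂g³ eg² with 0 pairs; low-spin has 2, so 2 excess pairs cost +2P = +616 kJ/mol.
Combining: -708 + 616 = -92 kJ/mol.

-92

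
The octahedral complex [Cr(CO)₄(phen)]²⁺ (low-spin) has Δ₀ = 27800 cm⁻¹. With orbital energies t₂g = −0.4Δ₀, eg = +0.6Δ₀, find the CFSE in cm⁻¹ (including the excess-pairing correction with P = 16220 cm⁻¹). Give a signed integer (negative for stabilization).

-28260

Ligand charges: 4×(+0) from CO and 1×(+0) from phen sum to +0; with overall charge +2, Cr is +2.
Group 6 minus oxidation state +2 gives a d⁴ configuration for Cr²⁺.
Configuration: t₂g⁴ eg⁰.
Orbital CFSE = 4(-0.4) + 0(0.6) = -1.6Δ₀ = -1.6 × 27800 = -44480 cm⁻¹.
Relative to high-spin t₂g³ eg¹ (0 paired), the low-spin configuration has 1 additional pair, contributing +1 × 16220 = +16220 cm⁻¹.
Overall CFSE = -44480 + 16220 = -28260 cm⁻¹.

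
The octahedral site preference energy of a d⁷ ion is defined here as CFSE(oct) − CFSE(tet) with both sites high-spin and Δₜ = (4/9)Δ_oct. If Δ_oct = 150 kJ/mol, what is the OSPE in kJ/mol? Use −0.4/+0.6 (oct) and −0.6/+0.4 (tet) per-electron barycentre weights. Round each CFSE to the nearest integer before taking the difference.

In an octahedral site d⁷ (HS) is t₂g⁵ eg², giving CFSE(oct) = -0.8Δ_oct = -120 kJ/mol.
In a tetrahedral site the filling is e⁴ t₂³: CFSE(tet) = -1.2Δₜ = -1.2 × (4/9)(150) = -80 kJ/mol.
OSPE = -120 − (-80) = -40 kJ/mol.

-40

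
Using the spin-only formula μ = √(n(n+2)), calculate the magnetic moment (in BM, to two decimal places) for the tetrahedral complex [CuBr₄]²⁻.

1.73 BM

Each Br⁻ contributes -1; 4 × (-1) = -4. With overall charge -2, Cu is in the +2 oxidation state.
Cu is in group 11, so Cu²⁺ is d⁹ (11 − 2 = 9).
Tetrahedral fields are weak (Δₜ ≈ 4/9 Δₒ), so electrons fill high-spin.
Configuration: e⁴ t₂⁵ → 1 unpaired electron.
μ(spin-only) = √[1(1+2)] = √3 ≈ 1.73 BM.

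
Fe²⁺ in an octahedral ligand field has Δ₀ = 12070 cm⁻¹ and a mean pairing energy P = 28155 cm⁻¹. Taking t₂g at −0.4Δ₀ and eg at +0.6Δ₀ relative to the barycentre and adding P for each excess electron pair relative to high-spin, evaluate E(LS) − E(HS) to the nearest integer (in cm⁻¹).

32170

Fe²⁺: group 8, so d-count = 8 − 2 = 6.
High-spin d⁶ fills as t₂g⁴ eg² with CFSE 4(−0.4) + 2(+0.6) = -0.4Δ₀ = -4828 cm⁻¹.
Low-spin t₂g⁶ eg⁰ gives -2.4Δ₀ = -28968 cm⁻¹, but forming 2 extra pairs costs 2P = 56310 cm⁻¹, so E(LS) = -28968 + 56310 = 27342 cm⁻¹.
The difference is 27342 − (-4828) = 32170 cm⁻¹, so high-spin lies lower.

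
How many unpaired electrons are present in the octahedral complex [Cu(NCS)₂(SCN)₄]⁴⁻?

Ligand charges: 2×(-1) from NCS⁻ and 4×(-1) from SCN⁻ sum to -6; with overall charge -4, Cu is +2.
Cu sits in group 11; removing 2 electrons leaves Cu²⁺ with 11 − 2 = 9 d electrons.
Configuration: t₂g⁶ eg³, giving 1 unpaired electron.

1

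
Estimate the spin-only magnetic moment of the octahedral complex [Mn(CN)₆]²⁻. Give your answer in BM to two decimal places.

3.87 BM

Each CN⁻ contributes -1; 6 × (-1) = -6. With overall charge -2, Mn is in the +4 oxidation state.
Group 7 minus oxidation state +4 gives a d³ configuration for Mn⁴⁺.
For octahedral d³ the high- and low-spin configurations coincide.
Configuration: t2g^3 e_g^0 → 3 unpaired electrons.
μ(spin-only) = √[3(3+2)] = √15 ≈ 3.87 BM.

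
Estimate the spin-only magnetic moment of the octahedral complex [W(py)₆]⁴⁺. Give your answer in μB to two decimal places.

2.83 μB

py is neutral, so the +4 overall charge sits on W: oxidation state +4.
W is in group 6, so W⁴⁺ is d² (6 − 4 = 2).
Configuration: t₂g² eg⁰ → 2 unpaired electrons.
μ(spin-only) = √[2(2+2)] = √8 ≈ 2.83 μB.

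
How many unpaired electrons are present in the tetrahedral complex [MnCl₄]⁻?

Each Cl⁻ contributes -1; 4 × (-1) = -4. With overall charge -1, Mn is in the +3 oxidation state.
Group 7 minus oxidation state +3 gives a d⁴ configuration for Mn³⁺.
Tetrahedral splitting is small, so the complex is high-spin.
Configuration: e² t₂², giving 4 unpaired electrons.

4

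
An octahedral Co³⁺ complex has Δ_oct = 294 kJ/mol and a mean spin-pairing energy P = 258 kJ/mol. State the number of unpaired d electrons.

0

Co sits in group 9; removing 3 electrons leaves Co³⁺ with 9 − 3 = 6 d electrons.
Since Δ_oct = 294 kJ/mol > P = 258 kJ/mol, the complex adopts the low-spin configuration.
That gives t2g^6 e_g^0.
Unpaired electrons: 0.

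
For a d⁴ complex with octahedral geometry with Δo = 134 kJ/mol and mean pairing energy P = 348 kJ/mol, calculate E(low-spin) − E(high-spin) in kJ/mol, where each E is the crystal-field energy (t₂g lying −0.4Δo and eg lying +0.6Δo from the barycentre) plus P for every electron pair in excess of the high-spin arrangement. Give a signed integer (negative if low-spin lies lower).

214

High-spin d⁴ fills as t₂g³ eg¹ with CFSE 3(−0.4) + 1(+0.6) = -0.6Δo = -80 kJ/mol.
For low-spin the configuration is t₂g⁴ eg⁰: orbital energy -1.6 × 134 = -214 kJ/mol, and 1 additional pair relative to high-spin adds 348 kJ/mol, giving 134 kJ/mol.
E(LS) − E(HS) = 134 − (-80) = 214 kJ/mol.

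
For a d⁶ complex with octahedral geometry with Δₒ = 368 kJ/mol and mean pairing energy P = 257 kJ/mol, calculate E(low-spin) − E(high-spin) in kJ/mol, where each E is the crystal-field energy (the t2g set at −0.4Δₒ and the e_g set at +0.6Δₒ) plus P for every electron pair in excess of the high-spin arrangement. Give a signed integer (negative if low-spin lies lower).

-222

High-spin: t2g^4 e_g^2, CFSE = -0.4Δₒ = -147 kJ/mol.
Low-spin t2g^6 e_g^0 gives -2.4Δₒ = -883 kJ/mol, but forming 2 extra pairs costs 2P = 514 kJ/mol, so E(LS) = -883 + 514 = -369 kJ/mol.
Thus E(LS) − E(HS) = -222 kJ/mol.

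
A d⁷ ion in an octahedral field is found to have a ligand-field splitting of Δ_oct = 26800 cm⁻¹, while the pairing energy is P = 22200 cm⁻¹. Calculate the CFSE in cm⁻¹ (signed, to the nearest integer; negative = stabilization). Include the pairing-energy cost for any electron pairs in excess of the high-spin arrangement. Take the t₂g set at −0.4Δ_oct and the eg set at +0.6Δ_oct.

Here Δ_oct > P (26800 > 22200), so the low-spin state is favoured.
Filling d⁷ accordingly: t₂g⁶ eg¹.
Orbital CFSE = -1.8Δ_oct = -1.8 × 26800 = -48240 cm⁻¹.
Excess pairs vs high-spin: 3 − 2 = 1; pairing cost = +22200 cm⁻¹.
Net CFSE = -48240 + 22200 = -26040 cm⁻¹.

-26040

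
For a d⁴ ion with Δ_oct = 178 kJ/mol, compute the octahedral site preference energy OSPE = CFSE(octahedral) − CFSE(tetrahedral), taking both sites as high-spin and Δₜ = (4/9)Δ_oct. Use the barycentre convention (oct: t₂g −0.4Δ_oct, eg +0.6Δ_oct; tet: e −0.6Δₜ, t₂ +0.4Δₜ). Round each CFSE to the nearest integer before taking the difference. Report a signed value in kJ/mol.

Octahedral high-spin t2g^3 e_g^1: CFSE = -0.6 × 178 = -107 kJ/mol.
Tetrahedral e^2 t2^2 gives -0.4Δₜ = -0.4 × (4/9) × 178 = -32 kJ/mol.
OSPE = -107 − (-32) = -75 kJ/mol.

-75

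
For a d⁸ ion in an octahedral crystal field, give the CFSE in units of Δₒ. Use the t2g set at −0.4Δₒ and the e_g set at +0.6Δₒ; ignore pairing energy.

-1.2 Δₒ

For octahedral d⁸ the high- and low-spin configurations coincide.
Configuration: t2g^6 e_g^2.
CFSE = 6(-0.4Δₒ) + 2(0.6Δₒ) = -2.4Δₒ + 1.2Δₒ = -1.2Δₒ.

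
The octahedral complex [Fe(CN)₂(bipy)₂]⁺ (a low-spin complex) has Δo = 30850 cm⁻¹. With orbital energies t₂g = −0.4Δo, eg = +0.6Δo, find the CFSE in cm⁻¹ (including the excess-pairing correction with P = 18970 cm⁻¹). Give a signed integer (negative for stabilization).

Ligand charges: 2×(-1) from CN⁻ and 2×(+0) from bipy sum to -2; with overall charge +1, Fe is +3.
Fe³⁺: group 8, so d-count = 8 − 3 = 5.
Configuration: t₂g⁵ eg⁰.
Orbital CFSE = 5(-0.4) + 0(0.6) = -2.0Δo = -2.0 × 30850 = -61700 cm⁻¹.
High-spin d⁵ would be t₂g³ eg² with 0 pairs; low-spin has 2, so 2 excess pairs cost +2P = +37940 cm⁻¹.
Net CFSE = -61700 + 37940 = -23760 cm⁻¹.

-23760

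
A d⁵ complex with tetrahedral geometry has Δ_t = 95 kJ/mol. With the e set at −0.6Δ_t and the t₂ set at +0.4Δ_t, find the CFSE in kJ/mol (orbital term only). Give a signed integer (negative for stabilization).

0

Tetrahedral fields are weak (Δₜ ≈ 4/9 Δₒ), so electrons fill high-spin.
The d⁵ electrons fill as e² t₂³.
Orbital CFSE = 2(-0.6) + 3(0.4) = 0.0Δ_t = 0.0 × 95 = 0 kJ/mol.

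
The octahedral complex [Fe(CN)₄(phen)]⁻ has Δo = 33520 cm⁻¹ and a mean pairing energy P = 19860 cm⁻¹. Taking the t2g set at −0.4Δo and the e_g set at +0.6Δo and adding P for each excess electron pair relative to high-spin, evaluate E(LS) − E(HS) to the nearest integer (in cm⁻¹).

Ligand charges: 4×(-1) from CN⁻ and 1×(+0) from phen sum to -4; with overall charge -1, Fe is +3.
Group 8 minus oxidation state +3 gives a d⁵ configuration for Fe³⁺.
High-spin d⁵ fills as t2g^3 e_g^2 with CFSE 3(−0.4) + 2(+0.6) = 0.0Δo = 0 cm⁻¹.
Low-spin: t2g^5 e_g^0, orbital CFSE = -2.0Δo = -67040 cm⁻¹; plus 2 excess pairs × P = +39720 cm⁻¹; total -27320 cm⁻¹.
Thus E(LS) − E(HS) = -27320 cm⁻¹.

-27320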